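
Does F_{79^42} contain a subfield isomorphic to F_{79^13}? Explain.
No: F_{79^13} is not a subfield of F_{79^42}

F_{p^m} embeds in F_{p^n} iff m | n. Here 13 ∤ 42 (since 42 = 3·13 + 3 with remainder 3 ≠ 0), so F_{79^13} is not a subfield of F_{79^42}. Equivalently: if it were, the tower law would give 13 = [F_{79^13}:F_79] dividing [F_{79^42}:F_79] = 42, contradiction.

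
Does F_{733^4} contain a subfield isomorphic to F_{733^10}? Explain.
No: F_{733^10} is not a subfield of F_{733^4}

F_{p^m} embeds in F_{p^n} iff m | n. Here 10 ∤ 4 (since 4 = 0·10 + 4 with remainder 4 ≠ 0), so F_{733^10} is not a subfield of F_{733^4}. Equivalently: if it were, the tower law would give 10 = [F_{733^10}:F_733] dividing [F_{733^4}:F_733] = 4, contradiction.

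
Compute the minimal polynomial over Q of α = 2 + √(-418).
m_α(x) = x^2 - 4x + 422

From α - 2 = √(-418), squaring gives (α - 2)^2 = -418, i.e. α^2 - 4α + 4 = -418, so α^2 - 4α + 422 = 0. The discriminant of x^2 - 4x + 422 is (-4)^2 - 4·(422) = 16 - 1688 = -1672, and 4·(-418) is not a perfect square in Q since -418 is squarefree and ≠ 1. Hence x^2 - 4x + 422 is irreducible over Q and is the minimal polynomial of α.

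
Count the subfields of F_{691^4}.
F_{691^4} has 3 subfields

The subfields of F_{p^n} are exactly the fields F_{p^d} for d | n (each is the fixed field of the unique index-d subgroup of Gal(F_{p^n}/F_p) ≅ Z/nZ). The divisors of n = 4 are {1, 2, 4}, giving 3 subfields: F_{691^1}, F_{691^2}, F_{691^4}.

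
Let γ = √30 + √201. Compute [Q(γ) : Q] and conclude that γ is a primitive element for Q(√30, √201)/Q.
[Q(γ) : Q] = 4 (equivalently, Q(γ) = Q(√30, √201))

Obviously Q(γ) ⊆ Q(√30, √201), and [Q(√30, √201):Q] = 4 (since 30, 201 are distinct squarefree integers > 1 with 6030 not a perfect square). To show equality we compute the minimal polynomial of γ. From γ = √30 + √201: γ^2 = 30 + 2√(6030) + 201 = 231 + 2√(6030), so γ^2 - 231 = 2√(6030); squaring, (γ^2 - 231)^2 = 4·6030, i.e. γ^4 - 462γ^2 + 53361 - 24120 = 0, i.e. γ^4 - 462γ^2 + 29241 = 0. So γ is a root of x^4 - 462x^2 + 29241. This polynomial is irreducible over Q: it has no rational root (each ±√30 ± √201 is irrational), and any factorization into two quadratics over Q would force √(6030) ∈ Q (pairing opposite roots) or √30, √201 ∈ Q (other pairings), all impossible. Hence [Q(γ):Q] = 4 = [Q(√30, √201):Q], so Q(γ) = Q(√30, √201).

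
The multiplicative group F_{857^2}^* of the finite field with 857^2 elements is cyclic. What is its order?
|F_{857^2}^*| = 734448

F_{857^2} has 857^2 = 734449 elements; its multiplicative group consists of all nonzero elements, so |F_{857^2}^*| = 734449 - 1 = 734448. (It is cyclic since any finite subgroup of the multiplicative group of a field is cyclic.)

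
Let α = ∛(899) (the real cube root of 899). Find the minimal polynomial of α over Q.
m_α(x) = x^3 - 899

α satisfies α^3 = 899, so x^3 - 899 annihilates α. By the rational root test, a rational root p/q (in lowest terms) of x^3 - 899 would satisfy p^3 = 899 q^3, forcing q = 1 and p^3 = 899; but 899 is not a perfect cube, contradiction. A monic cubic over Q with no rational root is irreducible (any nontrivial factorization would include a linear factor). Hence x^3 - 899 is the minimal polynomial of α, and in particular [Q(α):Q] = 3.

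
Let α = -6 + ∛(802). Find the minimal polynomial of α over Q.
m_α(x) = x^3 + 18x^2 + 108x - 586

Set β = α + 6 = ∛(802), so β^3 = 802. Then (α + 6)^3 - 802 = 0, i.e. α is a root of g(x) = (x + 6)^3 - 802 = x^3 + 18x^2 + 108x - 586. Since g(x) = h(x + 6) where h(x) = x^3 - 802, and h is irreducible over Q (because 802 is not a perfect cube, so h has no rational root, and a monic cubic with no rational root is irreducible), g is also irreducible (irreducibility is preserved under the substitution x → x + 6). Hence m_α(x) = x^3 + 18x^2 + 108x - 586.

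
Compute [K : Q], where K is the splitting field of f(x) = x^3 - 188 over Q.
[K : Q] = 6

The roots of x^3 - 188 are ∛188, ω∛188, ω^2∛188 where ω = e^(2πi/3) is a primitive cube root of unity, so K = Q(∛188, ω). Now [Q(∛188):Q] = 3 (since 188 is not a perfect cube, x^3 - 188 is irreducible) and [Q(ω):Q] = 2. Both 2 and 3 divide [K:Q], and [K:Q] ≤ 3·2 = 6, so [K:Q] = 6. (Equivalently: Q(∛188) ⊂ R but ω ∉ R, so [K : Q(∛188)] = 2.)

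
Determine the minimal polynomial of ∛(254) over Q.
m_α(x) = x^3 - 254

α satisfies α^3 = 254, so x^3 - 254 annihilates α. By the rational root test, a rational root p/q (in lowest terms) of x^3 - 254 would satisfy p^3 = 254 q^3, forcing q = 1 and p^3 = 254; but 254 is not a perfect cube, contradiction. A monic cubic over Q with no rational root is irreducible (any nontrivial factorization would include a linear factor). Hence x^3 - 254 is the minimal polynomial of α, and in particular [Q(α):Q] = 3.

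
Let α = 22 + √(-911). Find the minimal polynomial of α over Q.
m_α(x) = x^2 - 44x + 1395

From α - 22 = √(-911), squaring gives (α - 22)^2 = -911, i.e. α^2 - 44α + 484 = -911, so α^2 - 44α + 1395 = 0. The discriminant of x^2 - 44x + 1395 is (-44)^2 - 4·(1395) = 1936 - 5580 = -3644, and 4·(-911) is not a perfect square in Q since -911 is squarefree and ≠ 1. Hence x^2 - 44x + 1395 is irreducible over Q and is the minimal polynomial of α.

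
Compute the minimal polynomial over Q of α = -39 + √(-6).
m_α(x) = x^2 + 78x + 1527

From α + 39 = √(-6), squaring gives (α + 39)^2 = -6, i.e. α^2 + 78α + 1521 = -6, so α^2 + 78α + 1527 = 0. The discriminant of x^2 + 78x + 1527 is (78)^2 - 4·(1527) = 6084 - 6108 = -24, and 4·(-6) is not a perfect square in Q since -6 is squarefree and ≠ 1. Hence x^2 + 78x + 1527 is irreducible over Q and is the minimal polynomial of α.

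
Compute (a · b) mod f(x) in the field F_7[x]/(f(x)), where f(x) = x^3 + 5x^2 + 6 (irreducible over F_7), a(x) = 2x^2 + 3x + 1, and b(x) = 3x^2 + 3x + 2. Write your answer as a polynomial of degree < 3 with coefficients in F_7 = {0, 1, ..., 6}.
a · b ≡ x + 1 (mod f(x))

Multiply in F_7[x]: a(x)·b(x) = (2x^2 + 3x + 1)·(3x^2 + 3x + 2) = 6x^4 + x^3 + 2x^2 + 2x + 2. This has degree ≥ 3, so divide by f(x) over F_7: 6x^4 + x^3 + 2x^2 + 2x + 2 = (6x + 6)·(x^3 + 5x^2 + 6) + (x + 1). Hence a·b ≡ x + 1 (mod f). (F_7[x]/(f) is a field with 7^3 = 343 elements since f is irreducible of degree 3.)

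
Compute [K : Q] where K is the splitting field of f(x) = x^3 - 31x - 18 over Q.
[K : Q] = 6

By the rational root test, any rational root of the monic integer polynomial f(x) = x^3 - 31x - 18 must be an integer dividing the constant term -18, i.e. one of ±{1, 2, 3, 6, 9, 18}. Evaluating: f(1) = -48, f(-1) = 12, f(2) = -72, f(-2) = 36, f(3) = -84, f(-3) = 48, f(6) = 12, f(-6) = -48, f(9) = 432, f(-9) = -468, f(18) = 5256, f(-18) = -5292; none is 0, so f has no rational root and is therefore irreducible over Q (a cubic with no linear factor over a field is irreducible). For an irreducible cubic, the Galois group is A_3 or S_3 according as the discriminant disc(f) = -4a^3 - 27b^2 = -4·(-31)^3 - 27·(-18)^2 = 110416 is or is not a square in Q. Here disc(f) = 110416 is not a perfect square in Q, so the Galois group of f over Q is not contained in A_3 and must be all of S_3. The splitting field has degree |S_3| = 6 over Q, so [K : Q] = 6.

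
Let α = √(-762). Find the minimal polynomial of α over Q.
m_α(x) = x^2 + 762

α satisfies α^2 + 762 = 0, so x^2 + 762 annihilates α. Since d = -762 is squarefree and ≠ 1, it is not a perfect square in Q, so x^2 + 762 has no rational root and is therefore irreducible over Q (a degree-2 polynomial over a field is irreducible iff it has no root). Hence m_α(x) = x^2 + 762.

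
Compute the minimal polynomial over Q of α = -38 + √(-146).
m_α(x) = x^2 + 76x + 1590

From α + 38 = √(-146), squaring gives (α + 38)^2 = -146, i.e. α^2 + 76α + 1444 = -146, so α^2 + 76α + 1590 = 0. The discriminant of x^2 + 76x + 1590 is (76)^2 - 4·(1590) = 5776 - 6360 = -584, and 4·(-146) is not a perfect square in Q since -146 is squarefree and ≠ 1. Hence x^2 + 76x + 1590 is irreducible over Q and is the minimal polynomial of α.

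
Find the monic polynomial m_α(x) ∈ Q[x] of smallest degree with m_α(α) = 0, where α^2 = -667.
m_α(x) = x^2 + 667

α satisfies α^2 + 667 = 0, so x^2 + 667 annihilates α. Since d = -667 is squarefree and ≠ 1, it is not a perfect square in Q, so x^2 + 667 has no rational root and is therefore irreducible over Q (a degree-2 polynomial over a field is irreducible iff it has no root). Hence m_α(x) = x^2 + 667.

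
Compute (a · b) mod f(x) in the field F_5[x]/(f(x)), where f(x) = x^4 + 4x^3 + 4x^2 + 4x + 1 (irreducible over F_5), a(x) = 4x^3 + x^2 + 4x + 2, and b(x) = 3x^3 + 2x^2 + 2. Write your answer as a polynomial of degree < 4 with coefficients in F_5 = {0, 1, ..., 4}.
a · b ≡ x^3 + x^2 + 4x (mod f(x))

Multiply in F_5[x]: a(x)·b(x) = (4x^3 + x^2 + 4x + 2)·(3x^3 + 2x^2 + 2) = 2x^6 + x^5 + 4x^4 + 2x^3 + x^2 + 3x + 4. This has degree ≥ 4, so divide by f(x) over F_5: 2x^6 + x^5 + 4x^4 + 2x^3 + x^2 + 3x + 4 = (2x^2 + 3x + 4)·(x^4 + 4x^3 + 4x^2 + 4x + 1) + (x^3 + x^2 + 4x). Hence a·b ≡ x^3 + x^2 + 4x (mod f). (F_5[x]/(f) is a field with 5^4 = 625 elements since f is irreducible of degree 4.)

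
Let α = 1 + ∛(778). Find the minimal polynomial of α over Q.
m_α(x) = x^3 - 3x^2 + 3x - 779

Set β = α - 1 = ∛(778), so β^3 = 778. Then (α - 1)^3 - 778 = 0, i.e. α is a root of g(x) = (x - 1)^3 - 778 = x^3 - 3x^2 + 3x - 779. Since g(x) = h(x - 1) where h(x) = x^3 - 778, and h is irreducible over Q (because 778 is not a perfect cube, so h has no rational root, and a monic cubic with no rational root is irreducible), g is also irreducible (irreducibility is preserved under the substitution x → x - 1). Hence m_α(x) = x^3 - 3x^2 + 3x - 779.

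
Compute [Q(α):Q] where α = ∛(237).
[Q(α):Q] = 3

The minimal polynomial of α is x^3 - 237, irreducible over Q since 237 is not a perfect cube (so x^3 - 237 has no rational root). Hence [Q(α):Q] = deg(m_α) = 3.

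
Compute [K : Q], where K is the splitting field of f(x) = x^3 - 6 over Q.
[K : Q] = 6

The roots of x^3 - 6 are ∛6, ω∛6, ω^2∛6 where ω = e^(2πi/3) is a primitive cube root of unity, so K = Q(∛6, ω). Now [Q(∛6):Q] = 3 (since 6 is not a perfect cube, x^3 - 6 is irreducible) and [Q(ω):Q] = 2. Both 2 and 3 divide [K:Q], and [K:Q] ≤ 3·2 = 6, so [K:Q] = 6. (Equivalently: Q(∛6) ⊂ R but ω ∉ R, so [K : Q(∛6)] = 2.)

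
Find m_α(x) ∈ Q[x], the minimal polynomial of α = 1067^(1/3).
m_α(x) = x^3 - 1067

α satisfies α^3 = 1067, so x^3 - 1067 annihilates α. By the rational root test, a rational root p/q (in lowest terms) of x^3 - 1067 would satisfy p^3 = 1067 q^3, forcing q = 1 and p^3 = 1067; but 1067 is not a perfect cube, contradiction. A monic cubic over Q with no rational root is irreducible (any nontrivial factorization would include a linear factor). Hence x^3 - 1067 is the minimal polynomial of α, and in particular [Q(α):Q] = 3.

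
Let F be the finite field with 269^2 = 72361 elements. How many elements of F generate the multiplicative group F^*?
There are φ(72360) = 19008 primitive elements

F_q^* is cyclic of order q - 1 = 72360. A cyclic group of order m has exactly φ(m) generators. Here m = 72360 = 2^3 · 3^3 · 5 · 67, so the number of primitive elements is φ(72360) = 19008.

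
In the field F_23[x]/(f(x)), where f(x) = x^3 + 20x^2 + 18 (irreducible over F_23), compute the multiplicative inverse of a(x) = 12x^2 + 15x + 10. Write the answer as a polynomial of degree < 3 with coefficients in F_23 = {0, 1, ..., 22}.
a(x)^(-1) ≡ 3x^2 + 11 (mod f(x))

Since f is irreducible over F_23, F_23[x]/(f) is a field and a(x) ≠ 0 has an inverse. Apply the extended Euclidean algorithm to f(x) and a(x) in F_23[x]: f(x) = (2x + 3)·a(x) + (4x + 11);  a(x) = (3x + 7)·(4x + 11) + (2). The last nonzero remainder is the constant 2 = gcd(f, a) in F_23. Back-substituting through the division chain expresses 2 = s(x)·a(x) + t(x)·f(x) with s(x) ≡ 6x^2 + 22 (mod f), so (6x^2 + 22)·a(x) ≡ 2 (mod f). Multiplying by 2^(-1) ≡ 12 in F_23 gives a(x)^(-1) ≡ 12·(6x^2 + 22) ≡ 3x^2 + 11 (mod f). Check: (12x^2 + 15x + 10)·(3x^2 + 11) = 13x^4 + 22x^3 + x^2 + 4x + 18 ≡ 1 (mod x^3 + 20x^2 + 18).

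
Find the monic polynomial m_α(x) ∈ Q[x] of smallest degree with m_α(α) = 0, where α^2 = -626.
m_α(x) = x^2 + 626

α satisfies α^2 + 626 = 0, so x^2 + 626 annihilates α. Since d = -626 is squarefree and ≠ 1, it is not a perfect square in Q, so x^2 + 626 has no rational root and is therefore irreducible over Q (a degree-2 polynomial over a field is irreducible iff it has no root). Hence m_α(x) = x^2 + 626.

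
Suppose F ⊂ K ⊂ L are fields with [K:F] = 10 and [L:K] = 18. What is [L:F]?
[L:F] = 180

The tower law says that for any tower of field extensions F ⊂ K ⊂ L with finite degrees, [L:F] = [L:K] · [K:F]. Here this gives [L:F] = 18 · 10 = 180.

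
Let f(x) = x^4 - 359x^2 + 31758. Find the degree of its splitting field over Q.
[K : Q] = 4

Solving the quadratic in x^2: x^2 = (359 ± √(359^2 - 4·31758))/2 = (359 ± √1849)/2 = (359 ± 43)/2, giving x^2 = 201 or x^2 = 158. So f(x) = (x^2 - 201)(x^2 - 158) and the roots of f are ±√201, ±√158. Hence the splitting field is K = Q(√201, √158). Since 201 and 158 are distinct squarefree integers > 1, their product 31758 is not a perfect square, so √158 ∉ Q(√201). By the tower law [K:Q] = [Q(√201,√158):Q(√201)] · [Q(√201):Q] = 2 · 2 = 4.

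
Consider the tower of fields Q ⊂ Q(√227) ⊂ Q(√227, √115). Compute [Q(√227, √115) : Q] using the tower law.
[Q(√227, √115) : Q] = 4

[Q(√227):Q] = 2 (min poly x^2 - 227, irreducible since 227 is squarefree > 1). For the top step, suppose √115 ∈ Q(√227), say √115 = c + d√227 with c, d ∈ Q. Squaring: 115 = c^2 + 227d^2 + 2cd√227. Since √227 ∉ Q this forces 2cd = 0. If d = 0 then √115 = c ∈ Q, contradicting 115 squarefree > 1. If c = 0 then 115 = 227d^2, so 227·115 = (227d)^2 is a perfect square in Q — but 227·115 = 26105 is not a perfect square (since 227 and 115 are distinct squarefree integers). Contradiction. Hence √115 ∉ Q(√227), so x^2 - 115 stays irreducible over Q(√227) and [Q(√227, √115) : Q(√227)] = 2. By the tower law, [Q(√227, √115) : Q] = 2 · 2 = 4.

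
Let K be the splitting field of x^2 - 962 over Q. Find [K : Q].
[K : Q] = 2

f(x) = x^2 - 962 factors as (x - √962)(x + √962). The splitting field is K = Q(√962). Since 962 is squarefree and > 1, it is not a perfect square, so x^2 - 962 is irreducible over Q and [Q(√962) : Q] = 2. Hence [K : Q] = 2.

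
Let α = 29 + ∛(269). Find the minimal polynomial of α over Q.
m_α(x) = x^3 - 87x^2 + 2523x - 24658

Set β = α - 29 = ∛(269), so β^3 = 269. Then (α - 29)^3 - 269 = 0, i.e. α is a root of g(x) = (x - 29)^3 - 269 = x^3 - 87x^2 + 2523x - 24658. Since g(x) = h(x - 29) where h(x) = x^3 - 269, and h is irreducible over Q (because 269 is not a perfect cube, so h has no rational root, and a monic cubic with no rational root is irreducible), g is also irreducible (irreducibility is preserved under the substitution x → x - 29). Hence m_α(x) = x^3 - 87x^2 + 2523x - 24658.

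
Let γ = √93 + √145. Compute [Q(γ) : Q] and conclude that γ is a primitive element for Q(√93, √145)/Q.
[Q(γ) : Q] = 4 (equivalently, Q(γ) = Q(√93, √145))

Obviously Q(γ) ⊆ Q(√93, √145), and [Q(√93, √145):Q] = 4 (since 93, 145 are distinct squarefree integers > 1 with 13485 not a perfect square). To show equality we compute the minimal polynomial of γ. From γ = √93 + √145: γ^2 = 93 + 2√(13485) + 145 = 238 + 2√(13485), so γ^2 - 238 = 2√(13485); squaring, (γ^2 - 238)^2 = 4·13485, i.e. γ^4 - 476γ^2 + 56644 - 53940 = 0, i.e. γ^4 - 476γ^2 + 2704 = 0. So γ is a root of x^4 - 476x^2 + 2704. This polynomial is irreducible over Q: it has no rational root (each ±√93 ± √145 is irrational), and any factorization into two quadratics over Q would force √(13485) ∈ Q (pairing opposite roots) or √93, √145 ∈ Q (other pairings), all impossible. Hence [Q(γ):Q] = 4 = [Q(√93, √145):Q], so Q(γ) = Q(√93, √145).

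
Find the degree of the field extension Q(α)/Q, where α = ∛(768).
[Q(α):Q] = 3

The minimal polynomial of α is x^3 - 768, irreducible over Q since 768 is not a perfect cube (so x^3 - 768 has no rational root). Hence [Q(α):Q] = deg(m_α) = 3.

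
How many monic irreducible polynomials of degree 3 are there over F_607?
There are 74549312 monic irreducible polynomials of degree 3 over F_607

Each element of F_{607^3} that lies in no proper subfield is a root of exactly one monic irreducible of degree 3 over F_607, and each such polynomial has 3 distinct roots in F_{607^3}. By Möbius inversion the count is N_607(3) = (1/3) Σ_{d|3} μ(3/d) · 607^d = (1/3)(μ(3)·607^1 + μ(1)·607^3) = 223647936/3 = 74549312.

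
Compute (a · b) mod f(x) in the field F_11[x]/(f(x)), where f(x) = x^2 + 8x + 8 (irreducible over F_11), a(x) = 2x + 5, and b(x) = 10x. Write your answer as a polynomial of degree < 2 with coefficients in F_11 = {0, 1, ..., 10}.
a · b ≡ 5 (mod f(x))

Multiply in F_11[x]: a(x)·b(x) = (2x + 5)·(10x) = 9x^2 + 6x. This has degree ≥ 2, so divide by f(x) over F_11: 9x^2 + 6x = (9)·(x^2 + 8x + 8) + (5). Hence a·b ≡ 5 (mod f). (F_11[x]/(f) is a field with 11^2 = 121 elements since f is irreducible of degree 2.)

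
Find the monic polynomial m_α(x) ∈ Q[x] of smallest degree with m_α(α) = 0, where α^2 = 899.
m_α(x) = x^2 - 899

α satisfies α^2 - 899 = 0, so x^2 - 899 annihilates α. Since d = 899 is squarefree and ≠ 1, it is not a perfect square in Q, so x^2 - 899 has no rational root and is therefore irreducible over Q (a degree-2 polynomial over a field is irreducible iff it has no root). Hence m_α(x) = x^2 - 899.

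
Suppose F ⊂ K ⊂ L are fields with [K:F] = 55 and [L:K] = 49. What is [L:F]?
[L:F] = 2695

The tower law says that for any tower of field extensions F ⊂ K ⊂ L with finite degrees, [L:F] = [L:K] · [K:F]. Here this gives [L:F] = 49 · 55 = 2695.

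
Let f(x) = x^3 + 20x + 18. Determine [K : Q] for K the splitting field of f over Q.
[K : Q] = 6

By the rational root test, any rational root of the monic integer polynomial f(x) = x^3 + 20x + 18 must be an integer dividing the constant term 18, i.e. one of ±{1, 2, 3, 6, 9, 18}. Evaluating: f(1) = 39, f(-1) = -3, f(2) = 66, f(-2) = -30, f(3) = 105, f(-3) = -69, f(6) = 354, f(-6) = -318, f(9) = 927, f(-9) = -891, f(18) = 6210, f(-18) = -6174; none is 0, so f has no rational root and is therefore irreducible over Q (a cubic with no linear factor over a field is irreducible). For an irreducible cubic, the Galois group is A_3 or S_3 according as the discriminant disc(f) = -4a^3 - 27b^2 = -4·(20)^3 - 27·(18)^2 = -40748 is or is not a square in Q. Here disc(f) = -40748 is not a perfect square in Q, so the Galois group of f over Q is not contained in A_3 and must be all of S_3. The splitting field has degree |S_3| = 6 over Q, so [K : Q] = 6.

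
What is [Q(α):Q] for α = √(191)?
[Q(α):Q] = 2

[Q(α):Q] equals the degree of the minimal polynomial of α. Here α^2 = 191 and x^2 - 191 is irreducible (d = 191 is squarefree, ≠ 1, hence not a square), so deg(m_α) = 2. Thus [Q(α):Q] = 2.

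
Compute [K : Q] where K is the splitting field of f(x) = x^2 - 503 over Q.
[K : Q] = 2

f(x) = x^2 - 503 factors as (x - √503)(x + √503). The splitting field is K = Q(√503). Since 503 is squarefree and > 1, it is not a perfect square, so x^2 - 503 is irreducible over Q and [Q(√503) : Q] = 2. Hence [K : Q] = 2.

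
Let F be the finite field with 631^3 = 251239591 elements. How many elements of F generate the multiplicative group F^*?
There are φ(251239590) = 57106944 primitive elements

F_q^* is cyclic of order q - 1 = 251239590. A cyclic group of order m has exactly φ(m) generators. Here m = 251239590 = 2 · 3^3 · 5 · 7 · 307 · 433, so the number of primitive elements is φ(251239590) = 57106944.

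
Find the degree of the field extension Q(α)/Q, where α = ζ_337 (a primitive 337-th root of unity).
[Q(α):Q] = 336

The minimal polynomial of ζ_337 over Q is the 337-th cyclotomic polynomial Φ_337(x), which is irreducible over Q and has degree φ(337) = 336. Hence [Q(α):Q] = φ(337) = 336.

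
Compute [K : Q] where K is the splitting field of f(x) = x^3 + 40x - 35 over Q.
[K : Q] = 6

By the rational root test, any rational root of the monic integer polynomial f(x) = x^3 + 40x - 35 must be an integer dividing the constant term -35, i.e. one of ±{1, 5, 7, 35}. Evaluating: f(1) = 6, f(-1) = -76, f(5) = 290, f(-5) = -360, f(7) = 588, f(-7) = -658, f(35) = 44240, f(-35) = -44310; none is 0, so f has no rational root and is therefore irreducible over Q (a cubic with no linear factor over a field is irreducible). For an irreducible cubic, the Galois group is A_3 or S_3 according as the discriminant disc(f) = -4a^3 - 27b^2 = -4·(40)^3 - 27·(-35)^2 = -289075 is or is not a square in Q. Here disc(f) = -289075 is not a perfect square in Q, so the Galois group of f over Q is not contained in A_3 and must be all of S_3. The splitting field has degree |S_3| = 6 over Q, so [K : Q] = 6.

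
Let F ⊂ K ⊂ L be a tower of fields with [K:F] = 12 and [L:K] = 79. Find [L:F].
[L:F] = 948

The tower law says that for any tower of field extensions F ⊂ K ⊂ L with finite degrees, [L:F] = [L:K] · [K:F]. Here this gives [L:F] = 79 · 12 = 948.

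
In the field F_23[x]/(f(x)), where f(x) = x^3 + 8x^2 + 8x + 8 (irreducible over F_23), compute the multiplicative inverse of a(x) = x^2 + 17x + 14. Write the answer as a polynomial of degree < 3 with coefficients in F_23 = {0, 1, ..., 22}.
a(x)^(-1) ≡ 22x^2 + 12x + 10 (mod f(x))

Since f is irreducible over F_23, F_23[x]/(f) is a field and a(x) ≠ 0 has an inverse. Apply the extended Euclidean algorithm to f(x) and a(x) in F_23[x]: f(x) = (x + 14)·a(x) + (9x + 19);  a(x) = (18x + 15)·(9x + 19) + (5). The last nonzero remainder is the constant 5 = gcd(f, a) in F_23. Back-substituting through the division chain expresses 5 = s(x)·a(x) + t(x)·f(x) with s(x) ≡ 18x^2 + 14x + 4 (mod f), so (18x^2 + 14x + 4)·a(x) ≡ 5 (mod f). Multiplying by 5^(-1) ≡ 14 in F_23 gives a(x)^(-1) ≡ 14·(18x^2 + 14x + 4) ≡ 22x^2 + 12x + 10 (mod f). Check: (x^2 + 17x + 14)·(22x^2 + 12x + 10) = 22x^4 + 18x^3 + 16x^2 + 16x + 2 ≡ 1 (mod x^3 + 8x^2 + 8x + 8).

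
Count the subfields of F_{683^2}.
F_{683^2} has 2 subfields

The subfields of F_{p^n} are exactly the fields F_{p^d} for d | n (each is the fixed field of the unique index-d subgroup of Gal(F_{p^n}/F_p) ≅ Z/nZ). The divisors of n = 2 are {1, 2}, giving 2 subfields: F_{683^1}, F_{683^2}.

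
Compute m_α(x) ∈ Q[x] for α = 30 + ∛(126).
m_α(x) = x^3 - 90x^2 + 2700x - 27126

Set β = α - 30 = ∛(126), so β^3 = 126. Then (α - 30)^3 - 126 = 0, i.e. α is a root of g(x) = (x - 30)^3 - 126 = x^3 - 90x^2 + 2700x - 27126. Since g(x) = h(x - 30) where h(x) = x^3 - 126, and h is irreducible over Q (because 126 is not a perfect cube, so h has no rational root, and a monic cubic with no rational root is irreducible), g is also irreducible (irreducibility is preserved under the substitution x → x - 30). Hence m_α(x) = x^3 - 90x^2 + 2700x - 27126.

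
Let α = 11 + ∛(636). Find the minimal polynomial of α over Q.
m_α(x) = x^3 - 33x^2 + 363x - 1967

Set β = α - 11 = ∛(636), so β^3 = 636. Then (α - 11)^3 - 636 = 0, i.e. α is a root of g(x) = (x - 11)^3 - 636 = x^3 - 33x^2 + 363x - 1967. Since g(x) = h(x - 11) where h(x) = x^3 - 636, and h is irreducible over Q (because 636 is not a perfect cube, so h has no rational root, and a monic cubic with no rational root is irreducible), g is also irreducible (irreducibility is preserved under the substitution x → x - 11). Hence m_α(x) = x^3 - 33x^2 + 363x - 1967.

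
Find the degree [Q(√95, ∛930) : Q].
[Q(√95, ∛930) : Q] = 6

Let L = Q(√95, ∛930). Since Q(√95) ⊂ L and [Q(√95):Q] = 2, the tower law gives 2 | [L:Q]. Likewise Q(∛930) ⊂ L with [Q(∛930):Q] = 3 (because 930 is not a perfect cube), so 3 | [L:Q]. As gcd(2,3) = 1, [L:Q] is divisible by 6. Conversely L is generated over Q by √95 and ∛930, so [L:Q] ≤ 2·3 = 6. Therefore [Q(√95, ∛930) : Q] = 6.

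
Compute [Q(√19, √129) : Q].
[Q(√19, √129) : Q] = 4

[Q(√19):Q] = 2 (min poly x^2 - 19, irreducible since 19 is squarefree > 1). For the top step, suppose √129 ∈ Q(√19), say √129 = c + d√19 with c, d ∈ Q. Squaring: 129 = c^2 + 19d^2 + 2cd√19. Since √19 ∉ Q this forces 2cd = 0. If d = 0 then √129 = c ∈ Q, contradicting 129 squarefree > 1. If c = 0 then 129 = 19d^2, so 19·129 = (19d)^2 is a perfect square in Q — but 19·129 = 2451 is not a perfect square (since 19 and 129 are distinct squarefree integers). Contradiction. Hence √129 ∉ Q(√19), so x^2 - 129 stays irreducible over Q(√19) and [Q(√19, √129) : Q(√19)] = 2. By the tower law, [Q(√19, √129) : Q] = 2 · 2 = 4.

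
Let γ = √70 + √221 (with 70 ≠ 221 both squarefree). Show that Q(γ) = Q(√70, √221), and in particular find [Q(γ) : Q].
[Q(γ) : Q] = 4 (equivalently, Q(γ) = Q(√70, √221))

Obviously Q(γ) ⊆ Q(√70, √221), and [Q(√70, √221):Q] = 4 (since 70, 221 are distinct squarefree integers > 1 with 15470 not a perfect square). To show equality we compute the minimal polynomial of γ. From γ = √70 + √221: γ^2 = 70 + 2√(15470) + 221 = 291 + 2√(15470), so γ^2 - 291 = 2√(15470); squaring, (γ^2 - 291)^2 = 4·15470, i.e. γ^4 - 582γ^2 + 84681 - 61880 = 0, i.e. γ^4 - 582γ^2 + 22801 = 0. So γ is a root of x^4 - 582x^2 + 22801. This polynomial is irreducible over Q: it has no rational root (each ±√70 ± √221 is irrational), and any factorization into two quadratics over Q would force √(15470) ∈ Q (pairing opposite roots) or √70, √221 ∈ Q (other pairings), all impossible. Hence [Q(γ):Q] = 4 = [Q(√70, √221):Q], so Q(γ) = Q(√70, √221).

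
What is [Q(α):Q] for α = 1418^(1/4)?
[Q(α):Q] = 4

α is a root of x^4 - 1418. By Eisenstein's criterion at the prime p = 2 (which divides the constant term 1418 but p^2 = 4 does not, since 1418 is squarefree), x^4 - 1418 is irreducible over Q. Hence [Q(α):Q] = 4.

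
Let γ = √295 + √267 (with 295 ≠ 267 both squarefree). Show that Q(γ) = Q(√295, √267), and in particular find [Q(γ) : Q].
[Q(γ) : Q] = 4 (equivalently, Q(γ) = Q(√295, √267))

Obviously Q(γ) ⊆ Q(√295, √267), and [Q(√295, √267):Q] = 4 (since 295, 267 are distinct squarefree integers > 1 with 78765 not a perfect square). To show equality we compute the minimal polynomial of γ. From γ = √295 + √267: γ^2 = 295 + 2√(78765) + 267 = 562 + 2√(78765), so γ^2 - 562 = 2√(78765); squaring, (γ^2 - 562)^2 = 4·78765, i.e. γ^4 - 1124γ^2 + 315844 - 315060 = 0, i.e. γ^4 - 1124γ^2 + 784 = 0. So γ is a root of x^4 - 1124x^2 + 784. This polynomial is irreducible over Q: it has no rational root (each ±√295 ± √267 is irrational), and any factorization into two quadratics over Q would force √(78765) ∈ Q (pairing opposite roots) or √295, √267 ∈ Q (other pairings), all impossible. Hence [Q(γ):Q] = 4 = [Q(√295, √267):Q], so Q(γ) = Q(√295, √267).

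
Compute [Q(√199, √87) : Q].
[Q(√199, √87) : Q] = 4

[Q(√199):Q] = 2 (min poly x^2 - 199, irreducible since 199 is squarefree > 1). For the top step, suppose √87 ∈ Q(√199), say √87 = c + d√199 with c, d ∈ Q. Squaring: 87 = c^2 + 199d^2 + 2cd√199. Since √199 ∉ Q this forces 2cd = 0. If d = 0 then √87 = c ∈ Q, contradicting 87 squarefree > 1. If c = 0 then 87 = 199d^2, so 199·87 = (199d)^2 is a perfect square in Q — but 199·87 = 17313 is not a perfect square (since 199 and 87 are distinct squarefree integers). Contradiction. Hence √87 ∉ Q(√199), so x^2 - 87 stays irreducible over Q(√199) and [Q(√199, √87) : Q(√199)] = 2. By the tower law, [Q(√199, √87) : Q] = 2 · 2 = 4.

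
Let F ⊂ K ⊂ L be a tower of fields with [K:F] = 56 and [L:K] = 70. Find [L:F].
[L:F] = 3920

The tower law says that for any tower of field extensions F ⊂ K ⊂ L with finite degrees, [L:F] = [L:K] · [K:F]. Here this gives [L:F] = 70 · 56 = 3920.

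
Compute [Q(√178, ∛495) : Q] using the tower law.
[Q(√178, ∛495) : Q] = 6

Let L = Q(√178, ∛495). Since Q(√178) ⊂ L and [Q(√178):Q] = 2, the tower law gives 2 | [L:Q]. Likewise Q(∛495) ⊂ L with [Q(∛495):Q] = 3 (because 495 is not a perfect cube), so 3 | [L:Q]. As gcd(2,3) = 1, [L:Q] is divisible by 6. Conversely L is generated over Q by √178 and ∛495, so [L:Q] ≤ 2·3 = 6. Therefore [Q(√178, ∛495) : Q] = 6.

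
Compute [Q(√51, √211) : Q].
[Q(√51, √211) : Q] = 4

[Q(√51):Q] = 2 (min poly x^2 - 51, irreducible since 51 is squarefree > 1). For the top step, suppose √211 ∈ Q(√51), say √211 = c + d√51 with c, d ∈ Q. Squaring: 211 = c^2 + 51d^2 + 2cd√51. Since √51 ∉ Q this forces 2cd = 0. If d = 0 then √211 = c ∈ Q, contradicting 211 squarefree > 1. If c = 0 then 211 = 51d^2, so 51·211 = (51d)^2 is a perfect square in Q — but 51·211 = 10761 is not a perfect square (since 51 and 211 are distinct squarefree integers). Contradiction. Hence √211 ∉ Q(√51), so x^2 - 211 stays irreducible over Q(√51) and [Q(√51, √211) : Q(√51)] = 2. By the tower law, [Q(√51, √211) : Q] = 2 · 2 = 4.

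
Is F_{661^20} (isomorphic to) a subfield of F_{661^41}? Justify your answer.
No: F_{661^20} is not a subfield of F_{661^41}

F_{p^m} embeds in F_{p^n} iff m | n. Here 20 ∤ 41 (since 41 = 2·20 + 1 with remainder 1 ≠ 0), so F_{661^20} is not a subfield of F_{661^41}. Equivalently: if it were, the tower law would give 20 = [F_{661^20}:F_661] dividing [F_{661^41}:F_661] = 41, contradiction.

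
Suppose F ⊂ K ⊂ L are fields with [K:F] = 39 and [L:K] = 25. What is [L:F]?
[L:F] = 975

The tower law says that for any tower of field extensions F ⊂ K ⊂ L with finite degrees, [L:F] = [L:K] · [K:F]. Here this gives [L:F] = 25 · 39 = 975.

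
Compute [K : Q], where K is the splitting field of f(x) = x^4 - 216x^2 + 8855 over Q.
[K : Q] = 4

Solving the quadratic in x^2: x^2 = (216 ± √(216^2 - 4·8855))/2 = (216 ± √11236)/2 = (216 ± 106)/2, giving x^2 = 161 or x^2 = 55. So f(x) = (x^2 - 161)(x^2 - 55) and the roots of f are ±√161, ±√55. Hence the splitting field is K = Q(√161, √55). Since 161 and 55 are distinct squarefree integers > 1, their product 8855 is not a perfect square, so √55 ∉ Q(√161). By the tower law [K:Q] = [Q(√161,√55):Q(√161)] · [Q(√161):Q] = 2 · 2 = 4.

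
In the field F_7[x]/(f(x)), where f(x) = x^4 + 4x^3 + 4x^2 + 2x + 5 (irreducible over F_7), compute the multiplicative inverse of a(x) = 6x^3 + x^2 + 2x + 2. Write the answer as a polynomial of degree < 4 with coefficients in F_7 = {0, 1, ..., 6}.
a(x)^(-1) ≡ 5x^3 + 6x^2 + 3x + 5 (mod f(x))

Since f is irreducible over F_7, F_7[x]/(f) is a field and a(x) ≠ 0 has an inverse. Apply the extended Euclidean algorithm to f(x) and a(x) in F_7[x]: f(x) = (6x + 2)·a(x) + (4x^2 + 1);  a(x) = (5x + 2)·(4x^2 + 1) + (4x);  (4x^2 + 1) = (x)·(4x) + (1). The last nonzero remainder is the constant 1 = gcd(f, a) in F_7. Back-substituting through the division chain expresses 1 = s(x)·a(x) + t(x)·f(x) with s(x) ≡ 5x^3 + 6x^2 + 3x + 5 (mod f), so a(x)^(-1) ≡ s(x) = 5x^3 + 6x^2 + 3x + 5 (mod f). Check: (6x^3 + x^2 + 2x + 2)·(5x^3 + 6x^2 + 3x + 5) = 2x^6 + 6x^5 + 6x^4 + 6x^3 + 2x^2 + 2x + 3 ≡ 1 (mod x^4 + 4x^3 + 4x^2 + 2x + 5).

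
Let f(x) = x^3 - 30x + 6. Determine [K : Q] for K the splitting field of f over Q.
[K : Q] = 6

By the rational root test, any rational root of the monic integer polynomial f(x) = x^3 - 30x + 6 must be an integer dividing the constant term 6, i.e. one of ±{1, 2, 3, 6}. Evaluating: f(1) = -23, f(-1) = 35, f(2) = -46, f(-2) = 58, f(3) = -57, f(-3) = 69, f(6) = 42, f(-6) = -30; none is 0, so f has no rational root and is therefore irreducible over Q (a cubic with no linear factor over a field is irreducible). For an irreducible cubic, the Galois group is A_3 or S_3 according as the discriminant disc(f) = -4a^3 - 27b^2 = -4·(-30)^3 - 27·(6)^2 = 107028 is or is not a square in Q. Here disc(f) = 107028 is not a perfect square in Q, so the Galois group of f over Q is not contained in A_3 and must be all of S_3. The splitting field has degree |S_3| = 6 over Q, so [K : Q] = 6.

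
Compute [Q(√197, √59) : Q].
[Q(√197, √59) : Q] = 4

[Q(√197):Q] = 2 (min poly x^2 - 197, irreducible since 197 is squarefree > 1). For the top step, suppose √59 ∈ Q(√197), say √59 = c + d√197 with c, d ∈ Q. Squaring: 59 = c^2 + 197d^2 + 2cd√197. Since √197 ∉ Q this forces 2cd = 0. If d = 0 then √59 = c ∈ Q, contradicting 59 squarefree > 1. If c = 0 then 59 = 197d^2, so 197·59 = (197d)^2 is a perfect square in Q — but 197·59 = 11623 is not a perfect square (since 197 and 59 are distinct squarefree integers). Contradiction. Hence √59 ∉ Q(√197), so x^2 - 59 stays irreducible over Q(√197) and [Q(√197, √59) : Q(√197)] = 2. By the tower law, [Q(√197, √59) : Q] = 2 · 2 = 4.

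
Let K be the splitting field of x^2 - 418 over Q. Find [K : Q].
[K : Q] = 2

f(x) = x^2 - 418 factors as (x - √418)(x + √418). The splitting field is K = Q(√418). Since 418 is squarefree and > 1, it is not a perfect square, so x^2 - 418 is irreducible over Q and [Q(√418) : Q] = 2. Hence [K : Q] = 2.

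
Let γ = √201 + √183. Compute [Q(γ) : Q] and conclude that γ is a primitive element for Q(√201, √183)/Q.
[Q(γ) : Q] = 4 (equivalently, Q(γ) = Q(√201, √183))

Obviously Q(γ) ⊆ Q(√201, √183), and [Q(√201, √183):Q] = 4 (since 201, 183 are distinct squarefree integers > 1 with 36783 not a perfect square). To show equality we compute the minimal polynomial of γ. From γ = √201 + √183: γ^2 = 201 + 2√(36783) + 183 = 384 + 2√(36783), so γ^2 - 384 = 2√(36783); squaring, (γ^2 - 384)^2 = 4·36783, i.e. γ^4 - 768γ^2 + 147456 - 147132 = 0, i.e. γ^4 - 768γ^2 + 324 = 0. So γ is a root of x^4 - 768x^2 + 324. This polynomial is irreducible over Q: it has no rational root (each ±√201 ± √183 is irrational), and any factorization into two quadratics over Q would force √(36783) ∈ Q (pairing opposite roots) or √201, √183 ∈ Q (other pairings), all impossible. Hence [Q(γ):Q] = 4 = [Q(√201, √183):Q], so Q(γ) = Q(√201, √183).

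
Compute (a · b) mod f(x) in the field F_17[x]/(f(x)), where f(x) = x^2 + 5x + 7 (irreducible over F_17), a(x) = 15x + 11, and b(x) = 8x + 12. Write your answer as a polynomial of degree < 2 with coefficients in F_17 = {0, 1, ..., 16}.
a · b ≡ 8x + 6 (mod f(x))

Multiply in F_17[x]: a(x)·b(x) = (15x + 11)·(8x + 12) = x^2 + 13x + 13. This has degree ≥ 2, so divide by f(x) over F_17: x^2 + 13x + 13 = (1)·(x^2 + 5x + 7) + (8x + 6). Hence a·b ≡ 8x + 6 (mod f). (F_17[x]/(f) is a field with 17^2 = 289 elements since f is irreducible of degree 2.)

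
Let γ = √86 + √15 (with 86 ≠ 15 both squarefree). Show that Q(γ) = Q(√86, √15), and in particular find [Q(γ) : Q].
[Q(γ) : Q] = 4 (equivalently, Q(γ) = Q(√86, √15))

Obviously Q(γ) ⊆ Q(√86, √15), and [Q(√86, √15):Q] = 4 (since 86, 15 are distinct squarefree integers > 1 with 1290 not a perfect square). To show equality we compute the minimal polynomial of γ. From γ = √86 + √15: γ^2 = 86 + 2√(1290) + 15 = 101 + 2√(1290), so γ^2 - 101 = 2√(1290); squaring, (γ^2 - 101)^2 = 4·1290, i.e. γ^4 - 202γ^2 + 10201 - 5160 = 0, i.e. γ^4 - 202γ^2 + 5041 = 0. So γ is a root of x^4 - 202x^2 + 5041. This polynomial is irreducible over Q: it has no rational root (each ±√86 ± √15 is irrational), and any factorization into two quadratics over Q would force √(1290) ∈ Q (pairing opposite roots) or √86, √15 ∈ Q (other pairings), all impossible. Hence [Q(γ):Q] = 4 = [Q(√86, √15):Q], so Q(γ) = Q(√86, √15).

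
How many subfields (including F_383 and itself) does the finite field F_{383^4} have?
F_{383^4} has 3 subfields

The subfields of F_{p^n} are exactly the fields F_{p^d} for d | n (each is the fixed field of the unique index-d subgroup of Gal(F_{p^n}/F_p) ≅ Z/nZ). The divisors of n = 4 are {1, 2, 4}, giving 3 subfields: F_{383^1}, F_{383^2}, F_{383^4}.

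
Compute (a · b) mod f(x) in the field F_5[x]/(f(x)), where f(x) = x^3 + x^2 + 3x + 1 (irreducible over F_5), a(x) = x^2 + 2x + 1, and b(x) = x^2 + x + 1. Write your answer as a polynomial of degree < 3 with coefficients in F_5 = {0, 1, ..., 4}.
a · b ≡ 4x^2 + x + 4 (mod f(x))

Multiply in F_5[x]: a(x)·b(x) = (x^2 + 2x + 1)·(x^2 + x + 1) = x^4 + 3x^3 + 4x^2 + 3x + 1. This has degree ≥ 3, so divide by f(x) over F_5: x^4 + 3x^3 + 4x^2 + 3x + 1 = (x + 2)·(x^3 + x^2 + 3x + 1) + (4x^2 + x + 4). Hence a·b ≡ 4x^2 + x + 4 (mod f). (F_5[x]/(f) is a field with 5^3 = 125 elements since f is irreducible of degree 3.)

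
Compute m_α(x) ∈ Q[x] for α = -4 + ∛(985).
m_α(x) = x^3 + 12x^2 + 48x - 921

Set β = α + 4 = ∛(985), so β^3 = 985. Then (α + 4)^3 - 985 = 0, i.e. α is a root of g(x) = (x + 4)^3 - 985 = x^3 + 12x^2 + 48x - 921. Since g(x) = h(x + 4) where h(x) = x^3 - 985, and h is irreducible over Q (because 985 is not a perfect cube, so h has no rational root, and a monic cubic with no rational root is irreducible), g is also irreducible (irreducibility is preserved under the substitution x → x + 4). Hence m_α(x) = x^3 + 12x^2 + 48x - 921.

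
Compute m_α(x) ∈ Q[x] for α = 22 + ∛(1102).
m_α(x) = x^3 - 66x^2 + 1452x - 11750

Set β = α - 22 = ∛(1102), so β^3 = 1102. Then (α - 22)^3 - 1102 = 0, i.e. α is a root of g(x) = (x - 22)^3 - 1102 = x^3 - 66x^2 + 1452x - 11750. Since g(x) = h(x - 22) where h(x) = x^3 - 1102, and h is irreducible over Q (because 1102 is not a perfect cube, so h has no rational root, and a monic cubic with no rational root is irreducible), g is also irreducible (irreducibility is preserved under the substitution x → x - 22). Hence m_α(x) = x^3 - 66x^2 + 1452x - 11750.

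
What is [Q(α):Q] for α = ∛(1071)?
[Q(α):Q] = 3

The minimal polynomial of α is x^3 - 1071, irreducible over Q since 1071 is not a perfect cube (so x^3 - 1071 has no rational root). Hence [Q(α):Q] = deg(m_α) = 3.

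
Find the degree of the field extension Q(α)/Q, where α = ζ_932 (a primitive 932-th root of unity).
[Q(α):Q] = 464

The minimal polynomial of ζ_932 over Q is the 932-th cyclotomic polynomial Φ_932(x), which is irreducible over Q and has degree φ(932) = 464. Hence [Q(α):Q] = φ(932) = 464.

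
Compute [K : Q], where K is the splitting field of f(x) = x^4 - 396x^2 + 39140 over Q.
[K : Q] = 4

Solving the quadratic in x^2: x^2 = (396 ± √(396^2 - 4·39140))/2 = (396 ± √256)/2 = (396 ± 16)/2, giving x^2 = 190 or x^2 = 206. So f(x) = (x^2 - 190)(x^2 - 206) and the roots of f are ±√190, ±√206. Hence the splitting field is K = Q(√190, √206). Since 190 and 206 are distinct squarefree integers > 1, their product 39140 is not a perfect square, so √206 ∉ Q(√190). By the tower law [K:Q] = [Q(√190,√206):Q(√190)] · [Q(√190):Q] = 2 · 2 = 4.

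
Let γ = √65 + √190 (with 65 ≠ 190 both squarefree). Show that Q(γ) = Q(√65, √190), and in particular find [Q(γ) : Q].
[Q(γ) : Q] = 4 (equivalently, Q(γ) = Q(√65, √190))

Obviously Q(γ) ⊆ Q(√65, √190), and [Q(√65, √190):Q] = 4 (since 65, 190 are distinct squarefree integers > 1 with 12350 not a perfect square). To show equality we compute the minimal polynomial of γ. From γ = √65 + √190: γ^2 = 65 + 2√(12350) + 190 = 255 + 2√(12350), so γ^2 - 255 = 2√(12350); squaring, (γ^2 - 255)^2 = 4·12350, i.e. γ^4 - 510γ^2 + 65025 - 49400 = 0, i.e. γ^4 - 510γ^2 + 15625 = 0. So γ is a root of x^4 - 510x^2 + 15625. This polynomial is irreducible over Q: it has no rational root (each ±√65 ± √190 is irrational), and any factorization into two quadratics over Q would force √(12350) ∈ Q (pairing opposite roots) or √65, √190 ∈ Q (other pairings), all impossible. Hence [Q(γ):Q] = 4 = [Q(√65, √190):Q], so Q(γ) = Q(√65, √190).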